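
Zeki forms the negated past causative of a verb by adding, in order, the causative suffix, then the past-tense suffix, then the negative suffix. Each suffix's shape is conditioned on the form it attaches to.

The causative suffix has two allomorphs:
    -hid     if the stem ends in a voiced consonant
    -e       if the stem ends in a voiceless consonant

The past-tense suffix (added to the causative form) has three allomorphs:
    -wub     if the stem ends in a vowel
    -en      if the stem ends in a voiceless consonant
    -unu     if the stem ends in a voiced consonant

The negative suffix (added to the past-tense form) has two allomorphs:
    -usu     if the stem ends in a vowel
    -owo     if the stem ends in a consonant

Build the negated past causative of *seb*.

sebhidunuusu

Since the final consonant of *seb* is /b/ (voiced), it takes -hid, giving *sebhid*.
The final sound of the causative form *sebhid* is /d/, which is a voiced consonant, so the past-tense suffix is -unu, giving *sebhidunu*.
The final sound of the past-tense form *sebhidunu* is /u/, which is a vowel, so the negative suffix is -usu, giving *sebhidunuusu*.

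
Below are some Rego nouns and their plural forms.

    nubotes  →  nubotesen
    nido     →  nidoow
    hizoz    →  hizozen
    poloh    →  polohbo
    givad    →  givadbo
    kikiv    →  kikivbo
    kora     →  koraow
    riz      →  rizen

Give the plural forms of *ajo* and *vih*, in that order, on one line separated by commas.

Looking at the final sound of each stem: -en when the stem ends in a sibilant (*nubotes*, *hizoz*, *riz*); -bo when the stem ends in a non-sibilant consonant (*poloh*, *givad*, *kikiv*); -ow when the stem ends in a vowel (*nido*, *kora*).
*ajo* — final sound /o/ (a vowel) → -ow → *ajoow*.
*vih*: final sound = /h/, a non-sibilant consonant → -bo → *vihbo*.

ajoow, vihbo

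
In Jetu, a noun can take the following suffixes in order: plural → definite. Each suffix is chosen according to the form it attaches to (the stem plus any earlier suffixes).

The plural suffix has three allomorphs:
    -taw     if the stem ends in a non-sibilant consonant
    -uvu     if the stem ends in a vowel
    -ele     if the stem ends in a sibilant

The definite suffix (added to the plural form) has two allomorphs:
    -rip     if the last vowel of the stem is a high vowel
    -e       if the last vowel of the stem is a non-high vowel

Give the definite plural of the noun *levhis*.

The final sound of *levhis* is /s/, which is a sibilant, so the plural suffix is -ele, giving *levhisele*.
Since the last vowel of the plural form *levhisele* is /e/ (a non-high vowel), it takes -e, giving *levhiselee*.

levhiselee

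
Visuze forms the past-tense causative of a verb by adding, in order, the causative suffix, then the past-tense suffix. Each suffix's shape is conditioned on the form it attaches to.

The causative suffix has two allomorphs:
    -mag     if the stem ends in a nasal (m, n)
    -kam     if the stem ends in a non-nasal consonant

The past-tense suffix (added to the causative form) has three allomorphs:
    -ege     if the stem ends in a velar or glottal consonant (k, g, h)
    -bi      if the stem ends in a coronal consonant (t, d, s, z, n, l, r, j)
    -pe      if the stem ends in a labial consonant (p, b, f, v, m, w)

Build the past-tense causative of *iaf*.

The final consonant of *iaf* is /f/, which is non-nasal, so the causative suffix is -kam, giving *iafkam*.
Since the final consonant of the causative form *iafkam* is /m/ (labial), it takes -pe, giving *iafkampe*.

iafkampe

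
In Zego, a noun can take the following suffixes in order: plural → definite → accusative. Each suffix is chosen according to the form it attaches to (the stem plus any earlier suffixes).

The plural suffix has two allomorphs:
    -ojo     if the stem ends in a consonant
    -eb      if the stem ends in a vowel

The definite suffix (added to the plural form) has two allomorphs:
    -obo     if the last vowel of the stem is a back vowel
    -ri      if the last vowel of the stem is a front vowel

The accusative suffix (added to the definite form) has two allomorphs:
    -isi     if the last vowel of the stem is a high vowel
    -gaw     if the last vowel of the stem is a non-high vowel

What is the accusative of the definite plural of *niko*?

nikoebriisi

The final sound of *niko* is /o/, which is a vowel, so the plural suffix is -eb, giving *nikoeb*.
The last vowel of the plural form *nikoeb* is /e/, which is a front vowel, so the definite suffix is -ri, giving *nikoebri*.
Since the last vowel of the definite form *nikoebri* is /i/ (a high vowel), it takes -isi, giving *nikoebriisi*.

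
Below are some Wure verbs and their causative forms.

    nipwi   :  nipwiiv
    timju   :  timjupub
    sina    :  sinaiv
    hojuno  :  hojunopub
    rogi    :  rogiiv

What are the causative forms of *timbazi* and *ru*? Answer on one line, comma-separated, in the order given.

timbaziiv, rupub

The pattern is rounding harmony: -pub when the last vowel of the stem is a rounded vowel (*timju*, *hojuno*); -iv when the last vowel of the stem is an unrounded vowel (*nipwi*, *sina*, *rogi*).
*timbazi* — last vowel /i/ (an unrounded vowel) → -iv → *timbaziiv*.
*ru* — last vowel /u/ (a rounded vowel) → -pub → *rupub*.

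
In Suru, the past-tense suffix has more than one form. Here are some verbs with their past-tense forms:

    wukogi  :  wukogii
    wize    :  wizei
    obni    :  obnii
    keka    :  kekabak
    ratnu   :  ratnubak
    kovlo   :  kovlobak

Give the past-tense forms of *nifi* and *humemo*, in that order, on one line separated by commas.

Looking at the last vowel of each stem: -i when the last vowel of the stem is a front vowel (*wukogi*, *wize*, *obni*); -bak when the last vowel of the stem is a back vowel (*keka*, *ratnu*, *kovlo*).
*nifi* — last vowel /i/ (a front vowel) → -i → *nifii*.
The last vowel of *humemo* is /o/, which is a back vowel, so the suffix is -bak, giving *humemobak*.

nifii, humemobak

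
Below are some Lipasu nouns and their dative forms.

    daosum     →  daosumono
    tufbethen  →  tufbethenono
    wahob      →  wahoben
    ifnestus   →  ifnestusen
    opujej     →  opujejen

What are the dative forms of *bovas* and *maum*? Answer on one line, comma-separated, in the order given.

The alternation tracks the final consonant of the stem — -ono when the stem ends in a nasal (*daosum*, *tufbethen*); -en when the stem ends in a non-nasal consonant (*wahob*, *ifnestus*, *opujej*).
The final consonant of *bovas* is /s/, which is non-nasal, so the suffix is -en, giving *bovasen*.
Since the final consonant of *maum* is /m/ (a nasal), it takes -ono, giving *maumono*.

bovasen, maumono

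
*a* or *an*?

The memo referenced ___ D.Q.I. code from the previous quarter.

a

The indefinite article is chosen by the initial *sound* of the following word, not its spelling.
The initialism *D.Q.I.* is read letter by letter; the first letter, D, is pronounced /diː/, which begins with a consonant sound.
So the article is *a*: The memo referenced a D.Q.I. code from the previous quarter.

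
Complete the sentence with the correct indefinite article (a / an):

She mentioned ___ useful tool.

The indefinite article is chosen by the initial *sound* of the following word, not its spelling.
*useful* begins with the sound /juː/ (u pronounced /juː/) — a consonant sound.
So the article is *a*: She mentioned a useful tool.

a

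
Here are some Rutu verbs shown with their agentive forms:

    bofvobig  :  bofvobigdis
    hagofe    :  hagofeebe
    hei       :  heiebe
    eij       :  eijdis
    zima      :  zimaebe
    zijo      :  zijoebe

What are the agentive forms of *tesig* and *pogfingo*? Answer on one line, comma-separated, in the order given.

tesigdis, pogfingoebe

The pattern is consonant vs. vowel: -dis when the stem ends in a consonant (*bofvobig*, *eij*); -ebe when the stem ends in a vowel (*hagofe*, *hei*, *zima*, *zijo*).
The final sound of *tesig* is /g/, which is a consonant, so the suffix is -dis, giving *tesigdis*.
The final sound of *pogfingo* is /o/, which is a vowel, so the suffix is -ebe, giving *pogfingoebe*.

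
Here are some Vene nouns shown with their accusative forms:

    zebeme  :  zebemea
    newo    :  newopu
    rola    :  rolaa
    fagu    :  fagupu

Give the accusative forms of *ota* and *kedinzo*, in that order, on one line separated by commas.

otaa, kedinzopu

The suffix is conditioned by the last vowel: -pu when the last vowel of the stem is a rounded vowel (*newo*, *fagu*); -a when the last vowel of the stem is an unrounded vowel (*zebeme*, *rola*).
The last vowel of *ota* is /a/, which is an unrounded vowel, so the suffix is -a, giving *otaa*.
The last vowel of *kedinzo* is /o/, which is a rounded vowel, so the suffix is -pu, giving *kedinzopu*.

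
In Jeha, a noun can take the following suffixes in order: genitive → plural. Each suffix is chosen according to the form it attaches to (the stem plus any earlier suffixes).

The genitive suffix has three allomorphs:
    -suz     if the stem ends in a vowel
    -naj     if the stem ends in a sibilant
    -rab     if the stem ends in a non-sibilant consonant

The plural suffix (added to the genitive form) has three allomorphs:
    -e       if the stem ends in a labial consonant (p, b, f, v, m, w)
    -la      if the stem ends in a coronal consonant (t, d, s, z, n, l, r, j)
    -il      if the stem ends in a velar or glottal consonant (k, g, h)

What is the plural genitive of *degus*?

*degus* — final sound /s/ (a sibilant) → -naj → *degusnaj*.
The final consonant of the genitive form *degusnaj* is /j/, which is coronal, so the plural suffix is -la, giving *degusnajla*.

degusnajla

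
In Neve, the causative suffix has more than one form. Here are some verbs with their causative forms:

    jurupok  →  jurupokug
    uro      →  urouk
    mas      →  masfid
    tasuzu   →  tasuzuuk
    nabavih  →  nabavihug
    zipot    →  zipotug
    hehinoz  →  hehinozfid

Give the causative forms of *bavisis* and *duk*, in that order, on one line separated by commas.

bavisisfid, dukug

The suffix is conditioned by the final sound: -fid when the stem ends in a sibilant (*mas*, *hehinoz*); -ug when the stem ends in a non-sibilant consonant (*jurupok*, *nabavih*, *zipot*); -uk when the stem ends in a vowel (*uro*, *tasuzu*).
*bavisis* — final sound /s/ (a sibilant) → -fid → *bavisisfid*.
The final sound of *duk* is /k/, which is a non-sibilant consonant, so the suffix is -ug, giving *dukug*.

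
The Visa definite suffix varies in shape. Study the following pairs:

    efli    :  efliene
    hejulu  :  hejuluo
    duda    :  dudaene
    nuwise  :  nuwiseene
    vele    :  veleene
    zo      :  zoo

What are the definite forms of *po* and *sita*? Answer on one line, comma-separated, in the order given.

Looking at the last vowel of each stem: -o when the last vowel of the stem is a rounded vowel (*hejulu*, *zo*); -ene when the last vowel of the stem is an unrounded vowel (*efli*, *duda*, *nuwise*, *vele*).
Since the last vowel of *po* is /o/ (a rounded vowel), it takes -o, giving *poo*.
*sita* — last vowel /a/ (an unrounded vowel) → -ene → *sitaene*.

poo, sitaene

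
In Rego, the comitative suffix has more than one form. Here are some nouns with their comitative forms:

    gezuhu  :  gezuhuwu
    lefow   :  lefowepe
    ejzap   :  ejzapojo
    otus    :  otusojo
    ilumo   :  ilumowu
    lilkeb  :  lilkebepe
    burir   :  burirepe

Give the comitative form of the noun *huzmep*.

huzmepojo

Looking at the final sound of each stem: -ojo when the stem ends in a voiceless consonant (*ejzap*, *otus*); -epe when the stem ends in a voiced consonant (*lefow*, *lilkeb*, *burir*); -wu when the stem ends in a vowel (*gezuhu*, *ilumo*).
*huzmep*: final sound = /p/, a voiceless consonant → -ojo → *huzmepojo*.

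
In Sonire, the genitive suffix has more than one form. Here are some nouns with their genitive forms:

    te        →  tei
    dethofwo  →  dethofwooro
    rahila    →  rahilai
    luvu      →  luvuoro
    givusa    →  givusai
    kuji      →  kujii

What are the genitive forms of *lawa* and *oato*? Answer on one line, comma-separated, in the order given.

Looking at the last vowel of each stem: -oro when the last vowel of the stem is a rounded vowel (*dethofwo*, *luvu*); -i when the last vowel of the stem is an unrounded vowel (*te*, *rahila*, *givusa*, *kuji*).
Since the last vowel of *lawa* is /a/ (an unrounded vowel), it takes -i, giving *lawai*.
*oato* — last vowel /o/ (a rounded vowel) → -oro → *oatooro*.

lawai, oatooro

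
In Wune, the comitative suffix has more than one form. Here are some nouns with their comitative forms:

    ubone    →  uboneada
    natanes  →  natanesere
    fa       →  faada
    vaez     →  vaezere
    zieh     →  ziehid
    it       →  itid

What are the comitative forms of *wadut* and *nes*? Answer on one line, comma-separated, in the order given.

The alternation tracks the final sound of the stem — -ere when the stem ends in a sibilant (*natanes*, *vaez*); -id when the stem ends in a non-sibilant consonant (*zieh*, *it*); -ada when the stem ends in a vowel (*ubone*, *fa*).
Since the final sound of *wadut* is /t/ (a non-sibilant consonant), it takes -id, giving *wadutid*.
The final sound of *nes* is /s/, which is a sibilant, so the suffix is -ere, giving *nesere*.

wadutid, nesere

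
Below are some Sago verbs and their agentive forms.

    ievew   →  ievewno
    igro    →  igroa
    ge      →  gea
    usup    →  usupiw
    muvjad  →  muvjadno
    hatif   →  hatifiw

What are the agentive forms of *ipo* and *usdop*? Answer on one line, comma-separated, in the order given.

The pattern is voicing of the final sound: -iw when the stem ends in a voiceless consonant (*usup*, *hatif*); -no when the stem ends in a voiced consonant (*ievew*, *muvjad*); -a when the stem ends in a vowel (*igro*, *ge*).
*ipo* — final sound /o/ (a vowel) → -a → *ipoa*.
*usdop*: final sound = /p/, a voiceless consonant → -iw → *usdopiw*.

ipoa, usdopiw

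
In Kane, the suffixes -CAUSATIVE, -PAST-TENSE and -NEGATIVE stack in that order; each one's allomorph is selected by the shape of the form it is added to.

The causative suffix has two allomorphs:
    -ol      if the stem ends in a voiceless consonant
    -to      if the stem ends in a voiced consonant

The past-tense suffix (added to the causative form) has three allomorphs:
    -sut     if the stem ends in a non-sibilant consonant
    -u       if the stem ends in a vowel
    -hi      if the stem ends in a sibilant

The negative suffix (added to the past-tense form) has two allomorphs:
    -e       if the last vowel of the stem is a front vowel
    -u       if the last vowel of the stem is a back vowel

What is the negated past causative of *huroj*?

The final consonant of *huroj* is /j/, which is voiced, so the causative suffix is -to, giving *hurojto*.
The causative form *hurojto*: final sound = /o/, a vowel → -u → *hurojtou*.
The past-tense form *hurojtou* — last vowel /u/ (a back vowel) → -u → *hurojtouu*.

hurojtouu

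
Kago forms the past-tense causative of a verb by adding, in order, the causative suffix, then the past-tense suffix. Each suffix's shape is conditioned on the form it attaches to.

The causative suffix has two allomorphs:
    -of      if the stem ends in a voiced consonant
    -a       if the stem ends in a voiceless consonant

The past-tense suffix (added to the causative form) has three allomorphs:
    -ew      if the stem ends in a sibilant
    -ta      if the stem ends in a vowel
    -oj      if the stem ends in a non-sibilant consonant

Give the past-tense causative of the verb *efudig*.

*efudig* — final consonant /g/ (voiced) → -of → *efudigof*.
Since the final sound of the causative form *efudigof* is /f/ (a non-sibilant consonant), it takes -oj, giving *efudigofoj*.

efudigofoj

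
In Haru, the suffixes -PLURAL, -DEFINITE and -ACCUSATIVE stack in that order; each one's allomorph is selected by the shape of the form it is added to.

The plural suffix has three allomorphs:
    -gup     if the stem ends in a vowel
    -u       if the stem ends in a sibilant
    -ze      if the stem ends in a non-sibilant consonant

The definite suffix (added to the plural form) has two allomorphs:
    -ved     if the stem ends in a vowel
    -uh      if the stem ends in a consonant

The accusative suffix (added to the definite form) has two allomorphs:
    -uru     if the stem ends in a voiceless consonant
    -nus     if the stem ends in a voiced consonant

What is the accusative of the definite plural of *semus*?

semusuvednus

The final sound of *semus* is /s/, which is a sibilant, so the plural suffix is -u, giving *semusu*.
Since the final sound of the plural form *semusu* is /u/ (a vowel), it takes -ved, giving *semusuved*.
The definite form *semusuved* — final consonant /d/ (voiced) → -nus → *semusuvednus*.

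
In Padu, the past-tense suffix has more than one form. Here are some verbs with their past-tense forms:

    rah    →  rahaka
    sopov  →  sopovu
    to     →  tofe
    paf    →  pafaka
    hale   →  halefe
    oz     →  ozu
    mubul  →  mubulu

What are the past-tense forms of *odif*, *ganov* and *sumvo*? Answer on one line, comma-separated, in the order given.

odifaka, ganovu, sumvofe

Looking at the final sound of each stem: -aka when the stem ends in a voiceless consonant (*rah*, *paf*); -u when the stem ends in a voiced consonant (*sopov*, *oz*, *mubul*); -fe when the stem ends in a vowel (*to*, *hale*).
The final sound of *odif* is /f/, which is a voiceless consonant, so the suffix is -aka, giving *odifaka*.
Since the final sound of *ganov* is /v/ (a voiced consonant), it takes -u, giving *ganovu*.
The final sound of *sumvo* is /o/, which is a vowel, so the suffix is -fe, giving *sumvofe*.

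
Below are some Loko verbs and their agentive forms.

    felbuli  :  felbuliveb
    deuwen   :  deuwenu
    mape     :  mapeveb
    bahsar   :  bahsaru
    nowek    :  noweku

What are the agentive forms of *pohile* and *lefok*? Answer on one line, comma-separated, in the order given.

pohileveb, lefoku

Looking at the final sound of each stem: -u when the stem ends in a consonant (*deuwen*, *bahsar*, *nowek*); -veb when the stem ends in a vowel (*felbuli*, *mape*).
*pohile* — final sound /e/ (a vowel) → -veb → *pohileveb*.
Since the final sound of *lefok* is /k/ (a consonant), it takes -u, giving *lefoku*.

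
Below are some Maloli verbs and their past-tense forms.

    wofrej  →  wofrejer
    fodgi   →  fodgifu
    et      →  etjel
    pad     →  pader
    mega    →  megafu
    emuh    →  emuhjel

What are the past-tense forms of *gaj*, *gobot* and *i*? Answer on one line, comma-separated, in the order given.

Looking at the final sound of each stem: -jel when the stem ends in a voiceless consonant (*et*, *emuh*); -er when the stem ends in a voiced consonant (*wofrej*, *pad*); -fu when the stem ends in a vowel (*fodgi*, *mega*).
Since the final sound of *gaj* is /j/ (a voiced consonant), it takes -er, giving *gajer*.
*gobot* — final sound /t/ (a voiceless consonant) → -jel → *gobotjel*.
*i* — final sound /i/ (a vowel) → -fu → *ifu*.

gajer, gobotjel, ifu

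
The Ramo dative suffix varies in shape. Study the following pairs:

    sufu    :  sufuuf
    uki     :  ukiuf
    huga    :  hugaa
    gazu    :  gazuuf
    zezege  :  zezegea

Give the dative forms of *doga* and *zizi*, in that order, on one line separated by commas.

The alternation tracks the last vowel of the stem — -uf when the last vowel of the stem is a high vowel (*sufu*, *uki*, *gazu*); -a when the last vowel of the stem is a non-high vowel (*huga*, *zezege*).
*doga*: last vowel = /a/, a non-high vowel → -a → *dogaa*.
*zizi*: last vowel = /i/, a high vowel → -uf → *ziziuf*.

dogaa, ziziuf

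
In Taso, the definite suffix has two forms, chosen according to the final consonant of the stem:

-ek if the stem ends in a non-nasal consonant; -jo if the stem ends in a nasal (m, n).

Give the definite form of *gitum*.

*gitum*: final consonant = /m/, a nasal → -jo → *gitumjo*.

gitumjo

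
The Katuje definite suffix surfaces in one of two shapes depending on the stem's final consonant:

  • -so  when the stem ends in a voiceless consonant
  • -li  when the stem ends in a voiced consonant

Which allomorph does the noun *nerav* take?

-li

*nerav* — final consonant /v/ (voiced) → -li.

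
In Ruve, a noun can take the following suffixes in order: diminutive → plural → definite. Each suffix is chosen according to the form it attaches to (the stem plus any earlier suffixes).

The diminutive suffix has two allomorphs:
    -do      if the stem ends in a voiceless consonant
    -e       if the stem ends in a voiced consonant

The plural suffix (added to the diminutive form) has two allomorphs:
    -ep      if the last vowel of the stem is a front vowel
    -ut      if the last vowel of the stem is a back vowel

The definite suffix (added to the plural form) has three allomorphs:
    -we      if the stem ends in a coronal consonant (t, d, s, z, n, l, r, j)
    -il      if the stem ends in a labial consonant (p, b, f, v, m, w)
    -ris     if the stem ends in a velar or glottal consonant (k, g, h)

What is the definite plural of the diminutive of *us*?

*us* — final consonant /s/ (voiceless) → -do → *usdo*.
The diminutive form *usdo* — last vowel /o/ (a back vowel) → -ut → *usdout*.
The plural form *usdout* — final consonant /t/ (coronal) → -we → *usdoutwe*.

usdoutwe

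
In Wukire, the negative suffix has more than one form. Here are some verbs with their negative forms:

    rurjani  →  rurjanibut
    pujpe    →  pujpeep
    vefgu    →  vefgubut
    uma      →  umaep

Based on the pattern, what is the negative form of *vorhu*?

The alternation tracks the last vowel of the stem — -but when the last vowel of the stem is a high vowel (*rurjani*, *vefgu*); -ep when the last vowel of the stem is a non-high vowel (*pujpe*, *uma*).
The last vowel of *vorhu* is /u/, which is a high vowel, so the suffix is -but, giving *vorhubut*.

vorhubut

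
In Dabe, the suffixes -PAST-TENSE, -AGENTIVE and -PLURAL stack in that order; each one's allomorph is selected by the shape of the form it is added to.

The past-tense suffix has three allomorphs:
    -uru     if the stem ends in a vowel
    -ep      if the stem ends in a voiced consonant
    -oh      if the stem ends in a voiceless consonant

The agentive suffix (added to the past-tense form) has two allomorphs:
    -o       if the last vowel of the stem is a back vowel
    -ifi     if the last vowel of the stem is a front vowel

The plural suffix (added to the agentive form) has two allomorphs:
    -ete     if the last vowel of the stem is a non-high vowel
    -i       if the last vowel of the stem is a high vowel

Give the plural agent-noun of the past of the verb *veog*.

The final sound of *veog* is /g/, which is a voiced consonant, so the past-tense suffix is -ep, giving *veogep*.
The past-tense form *veogep*: last vowel = /e/, a front vowel → -ifi → *veogepifi*.
The agentive form *veogepifi* — last vowel /i/ (a high vowel) → -i → *veogepifii*.

veogepifii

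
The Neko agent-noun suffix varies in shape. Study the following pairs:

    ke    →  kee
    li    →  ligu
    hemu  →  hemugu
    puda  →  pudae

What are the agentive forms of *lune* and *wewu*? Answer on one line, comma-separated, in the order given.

lunee, wewugu

The suffix is conditioned by the last vowel: -gu when the last vowel of the stem is a high vowel (*li*, *hemu*); -e when the last vowel of the stem is a non-high vowel (*ke*, *puda*).
Since the last vowel of *lune* is /e/ (a non-high vowel), it takes -e, giving *lunee*.
*wewu* — last vowel /u/ (a high vowel) → -gu → *wewugu*.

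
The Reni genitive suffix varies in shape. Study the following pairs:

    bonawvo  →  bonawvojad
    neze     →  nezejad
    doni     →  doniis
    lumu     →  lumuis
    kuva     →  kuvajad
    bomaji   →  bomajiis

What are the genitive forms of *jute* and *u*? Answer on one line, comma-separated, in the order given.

jutejad, uis

The suffix is conditioned by the last vowel: -is when the last vowel of the stem is a high vowel (*doni*, *lumu*, *bomaji*); -jad when the last vowel of the stem is a non-high vowel (*bonawvo*, *neze*, *kuva*).
Since the last vowel of *jute* is /e/ (a non-high vowel), it takes -jad, giving *jutejad*.
*u* — last vowel /u/ (a high vowel) → -is → *uis*.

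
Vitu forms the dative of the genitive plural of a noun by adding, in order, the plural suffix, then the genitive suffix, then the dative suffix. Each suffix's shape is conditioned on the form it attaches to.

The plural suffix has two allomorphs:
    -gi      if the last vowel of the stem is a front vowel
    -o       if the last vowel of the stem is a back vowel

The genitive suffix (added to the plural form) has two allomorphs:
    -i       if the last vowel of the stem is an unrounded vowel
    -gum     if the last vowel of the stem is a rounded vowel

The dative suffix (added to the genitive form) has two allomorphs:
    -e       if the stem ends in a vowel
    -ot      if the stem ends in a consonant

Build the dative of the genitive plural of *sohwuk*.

sohwukogumot

*sohwuk*: last vowel = /u/, a back vowel → -o → *sohwuko*.
The plural form *sohwuko*: last vowel = /o/, a rounded vowel → -gum → *sohwukogum*.
The genitive form *sohwukogum*: final sound = /m/, a consonant → -ot → *sohwukogumot*.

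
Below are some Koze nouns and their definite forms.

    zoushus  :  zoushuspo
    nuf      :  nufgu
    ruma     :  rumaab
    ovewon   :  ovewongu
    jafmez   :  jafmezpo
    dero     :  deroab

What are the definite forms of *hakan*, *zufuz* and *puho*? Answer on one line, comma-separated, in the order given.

hakangu, zufuzpo, puhoab

The alternation tracks the final sound of the stem — -po when the stem ends in a sibilant (*zoushus*, *jafmez*); -gu when the stem ends in a non-sibilant consonant (*nuf*, *ovewon*); -ab when the stem ends in a vowel (*ruma*, *dero*).
*hakan*: final sound = /n/, a non-sibilant consonant → -gu → *hakangu*.
Since the final sound of *zufuz* is /z/ (a sibilant), it takes -po, giving *zufuzpo*.
The final sound of *puho* is /o/, which is a vowel, so the suffix is -ab, giving *puhoab*.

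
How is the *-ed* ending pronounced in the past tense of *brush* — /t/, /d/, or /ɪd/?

/t/

The stem *brush* ends in a voiceless consonant other than /t/.
The -ed suffix is realized as /ɪd/ after /t, d/; as /t/ after other voiceless consonants; and as /d/ after other voiced sounds.
So -ed on *brush* is pronounced /t/.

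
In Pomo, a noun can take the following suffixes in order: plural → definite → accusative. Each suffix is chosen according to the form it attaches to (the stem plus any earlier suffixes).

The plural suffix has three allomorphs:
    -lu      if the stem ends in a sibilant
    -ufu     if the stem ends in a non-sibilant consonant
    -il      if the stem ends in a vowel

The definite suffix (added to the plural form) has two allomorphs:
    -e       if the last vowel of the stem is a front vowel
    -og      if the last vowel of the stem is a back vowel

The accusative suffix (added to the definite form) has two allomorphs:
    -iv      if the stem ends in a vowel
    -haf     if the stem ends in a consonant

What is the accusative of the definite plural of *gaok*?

gaokufuoghaf

*gaok* — final sound /k/ (a non-sibilant consonant) → -ufu → *gaokufu*.
The plural form *gaokufu* — last vowel /u/ (a back vowel) → -og → *gaokufuog*.
The definite form *gaokufuog* — final sound /g/ (a consonant) → -haf → *gaokufuoghaf*.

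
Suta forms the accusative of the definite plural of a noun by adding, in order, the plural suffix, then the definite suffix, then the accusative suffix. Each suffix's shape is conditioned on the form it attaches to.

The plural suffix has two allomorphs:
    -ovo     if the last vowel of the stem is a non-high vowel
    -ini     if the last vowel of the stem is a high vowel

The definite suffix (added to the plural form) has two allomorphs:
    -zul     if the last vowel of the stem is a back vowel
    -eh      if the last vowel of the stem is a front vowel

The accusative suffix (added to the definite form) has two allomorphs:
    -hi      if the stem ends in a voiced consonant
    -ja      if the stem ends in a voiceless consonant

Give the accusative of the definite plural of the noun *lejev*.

lejevovozulhi

*lejev* — last vowel /e/ (a non-high vowel) → -ovo → *lejevovo*.
The plural form *lejevovo*: last vowel = /o/, a back vowel → -zul → *lejevovozul*.
Since the final consonant of the definite form *lejevovozul* is /l/ (voiced), it takes -hi, giving *lejevovozulhi*.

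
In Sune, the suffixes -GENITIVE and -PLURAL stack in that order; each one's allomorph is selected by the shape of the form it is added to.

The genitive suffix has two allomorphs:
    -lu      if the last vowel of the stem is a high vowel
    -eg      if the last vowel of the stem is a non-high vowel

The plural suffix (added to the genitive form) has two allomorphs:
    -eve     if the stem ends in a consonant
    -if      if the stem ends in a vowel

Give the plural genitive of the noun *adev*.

adevegeve

The last vowel of *adev* is /e/, which is a non-high vowel, so the genitive suffix is -eg, giving *adeveg*.
The final sound of the genitive form *adeveg* is /g/, which is a consonant, so the plural suffix is -eve, giving *adevegeve*.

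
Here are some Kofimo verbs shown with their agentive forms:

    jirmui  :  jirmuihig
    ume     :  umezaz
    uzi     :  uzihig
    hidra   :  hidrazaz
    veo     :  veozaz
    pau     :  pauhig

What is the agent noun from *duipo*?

The suffix is conditioned by the last vowel: -hig when the last vowel of the stem is a high vowel (*jirmui*, *uzi*, *pau*); -zaz when the last vowel of the stem is a non-high vowel (*ume*, *hidra*, *veo*).
*duipo*: last vowel = /o/, a non-high vowel → -zaz → *duipozaz*.

duipozaz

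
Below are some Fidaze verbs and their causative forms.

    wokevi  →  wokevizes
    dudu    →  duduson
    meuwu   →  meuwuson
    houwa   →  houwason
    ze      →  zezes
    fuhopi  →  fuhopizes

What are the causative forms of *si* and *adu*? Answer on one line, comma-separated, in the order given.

sizes, aduson

The alternation tracks the last vowel of the stem — -zes when the last vowel of the stem is a front vowel (*wokevi*, *ze*, *fuhopi*); -son when the last vowel of the stem is a back vowel (*dudu*, *meuwu*, *houwa*).
Since the last vowel of *si* is /i/ (a front vowel), it takes -zes, giving *sizes*.
The last vowel of *adu* is /u/, which is a back vowel, so the suffix is -son, giving *aduson*.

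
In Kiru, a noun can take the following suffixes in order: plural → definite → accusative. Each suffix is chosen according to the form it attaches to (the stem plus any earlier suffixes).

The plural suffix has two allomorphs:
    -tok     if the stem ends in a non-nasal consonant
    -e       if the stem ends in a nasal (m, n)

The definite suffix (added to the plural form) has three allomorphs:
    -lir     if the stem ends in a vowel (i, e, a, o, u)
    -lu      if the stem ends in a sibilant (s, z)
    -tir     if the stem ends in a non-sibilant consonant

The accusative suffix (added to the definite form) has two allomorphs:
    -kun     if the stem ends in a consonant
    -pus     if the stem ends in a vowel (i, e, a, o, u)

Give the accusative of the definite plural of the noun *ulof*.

uloftoktirkun

Since the final consonant of *ulof* is /f/ (non-nasal), it takes -tok, giving *uloftok*.
The final sound of the plural form *uloftok* is /k/, which is a non-sibilant consonant, so the definite suffix is -tir, giving *uloftoktir*.
Since the final sound of the definite form *uloftoktir* is /r/ (a consonant), it takes -kun, giving *uloftoktirkun*.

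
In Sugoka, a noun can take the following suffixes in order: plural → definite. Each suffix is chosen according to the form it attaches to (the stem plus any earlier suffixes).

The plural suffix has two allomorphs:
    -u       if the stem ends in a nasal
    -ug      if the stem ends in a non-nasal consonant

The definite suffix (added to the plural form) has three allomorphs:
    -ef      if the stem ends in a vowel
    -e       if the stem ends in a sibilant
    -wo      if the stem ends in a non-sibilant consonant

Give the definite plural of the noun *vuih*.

*vuih* — final consonant /h/ (non-nasal) → -ug → *vuihug*.
Since the final sound of the plural form *vuihug* is /g/ (a non-sibilant consonant), it takes -wo, giving *vuihugwo*.

vuihugwo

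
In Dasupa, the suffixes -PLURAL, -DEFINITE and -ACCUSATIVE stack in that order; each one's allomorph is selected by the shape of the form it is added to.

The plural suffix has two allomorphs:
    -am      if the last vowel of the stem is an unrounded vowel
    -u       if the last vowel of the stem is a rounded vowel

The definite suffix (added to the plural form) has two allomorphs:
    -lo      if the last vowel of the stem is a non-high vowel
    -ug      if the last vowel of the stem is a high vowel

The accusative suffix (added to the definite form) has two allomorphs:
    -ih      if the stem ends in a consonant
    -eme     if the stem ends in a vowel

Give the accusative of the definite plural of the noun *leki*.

The last vowel of *leki* is /i/, which is an unrounded vowel, so the plural suffix is -am, giving *lekiam*.
Since the last vowel of the plural form *lekiam* is /a/ (a non-high vowel), it takes -lo, giving *lekiamlo*.
The definite form *lekiamlo*: final sound = /o/, a vowel → -eme → *lekiamloeme*.

lekiamloeme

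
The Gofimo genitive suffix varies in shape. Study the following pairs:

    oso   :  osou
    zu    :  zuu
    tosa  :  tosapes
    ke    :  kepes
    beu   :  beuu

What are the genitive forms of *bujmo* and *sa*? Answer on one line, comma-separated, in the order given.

bujmou, sapes

Looking at the last vowel of each stem: -u when the last vowel of the stem is a rounded vowel (*oso*, *zu*, *beu*); -pes when the last vowel of the stem is an unrounded vowel (*tosa*, *ke*).
*bujmo* — last vowel /o/ (a rounded vowel) → -u → *bujmou*.
*sa* — last vowel /a/ (an unrounded vowel) → -pes → *sapes*.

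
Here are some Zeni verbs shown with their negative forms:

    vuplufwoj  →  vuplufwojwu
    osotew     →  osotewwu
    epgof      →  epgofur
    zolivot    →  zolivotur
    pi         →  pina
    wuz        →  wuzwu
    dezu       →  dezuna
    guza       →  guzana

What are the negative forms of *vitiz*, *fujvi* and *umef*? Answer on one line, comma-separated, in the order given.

vitizwu, fujvina, umefur

The suffix is conditioned by the final sound: -ur when the stem ends in a voiceless consonant (*epgof*, *zolivot*); -wu when the stem ends in a voiced consonant (*vuplufwoj*, *osotew*, *wuz*); -na when the stem ends in a vowel (*pi*, *dezu*, *guza*).
The final sound of *vitiz* is /z/, which is a voiced consonant, so the suffix is -wu, giving *vitizwu*.
The final sound of *fujvi* is /i/, which is a vowel, so the suffix is -na, giving *fujvina*.
*umef*: final sound = /f/, a voiceless consonant → -ur → *umefur*.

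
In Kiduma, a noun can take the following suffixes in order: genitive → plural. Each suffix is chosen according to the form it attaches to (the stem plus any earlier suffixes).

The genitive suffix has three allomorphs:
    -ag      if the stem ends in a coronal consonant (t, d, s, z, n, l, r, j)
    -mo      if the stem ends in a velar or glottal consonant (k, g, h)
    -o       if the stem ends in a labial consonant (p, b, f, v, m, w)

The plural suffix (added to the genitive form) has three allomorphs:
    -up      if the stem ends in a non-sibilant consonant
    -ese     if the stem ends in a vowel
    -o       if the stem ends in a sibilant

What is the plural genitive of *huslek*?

huslekmoese

The final consonant of *huslek* is /k/, which is velar/glottal, so the genitive suffix is -mo, giving *huslekmo*.
The genitive form *huslekmo* — final sound /o/ (a vowel) → -ese → *huslekmoese*.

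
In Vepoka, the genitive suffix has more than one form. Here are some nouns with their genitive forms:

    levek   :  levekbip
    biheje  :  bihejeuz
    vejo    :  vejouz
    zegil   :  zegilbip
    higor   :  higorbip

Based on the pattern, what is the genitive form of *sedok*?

Looking at the final sound of each stem: -bip when the stem ends in a consonant (*levek*, *zegil*, *higor*); -uz when the stem ends in a vowel (*biheje*, *vejo*).
The final sound of *sedok* is /k/, which is a consonant, so the suffix is -bip, giving *sedokbip*.

sedokbip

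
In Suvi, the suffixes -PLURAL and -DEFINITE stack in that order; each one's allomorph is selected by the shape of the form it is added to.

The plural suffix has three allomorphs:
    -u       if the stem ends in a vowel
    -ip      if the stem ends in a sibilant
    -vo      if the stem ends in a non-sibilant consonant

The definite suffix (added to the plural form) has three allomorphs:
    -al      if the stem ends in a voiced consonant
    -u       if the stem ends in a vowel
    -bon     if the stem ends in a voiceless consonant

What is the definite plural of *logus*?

*logus* — final sound /s/ (a sibilant) → -ip → *logusip*.
The plural form *logusip* — final sound /p/ (a voiceless consonant) → -bon → *logusipbon*.

logusipbon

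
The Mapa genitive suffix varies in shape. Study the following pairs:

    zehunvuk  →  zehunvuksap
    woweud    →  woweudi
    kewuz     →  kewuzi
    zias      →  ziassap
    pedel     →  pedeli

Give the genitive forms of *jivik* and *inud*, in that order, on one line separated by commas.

jiviksap, inudi

Looking at the final consonant of each stem: -sap when the stem ends in a voiceless consonant (*zehunvuk*, *zias*); -i when the stem ends in a voiced consonant (*woweud*, *kewuz*, *pedel*).
*jivik*: final consonant = /k/, voiceless → -sap → *jiviksap*.
*inud* — final consonant /d/ (voiced) → -i → *inudi*.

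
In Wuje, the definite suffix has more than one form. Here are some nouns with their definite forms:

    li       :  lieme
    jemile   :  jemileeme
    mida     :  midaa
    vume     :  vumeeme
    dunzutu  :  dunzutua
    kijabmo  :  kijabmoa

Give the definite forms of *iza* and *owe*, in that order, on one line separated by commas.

izaa, oweeme

The pattern is front/back vowel harmony: -eme when the last vowel of the stem is a front vowel (*li*, *jemile*, *vume*); -a when the last vowel of the stem is a back vowel (*mida*, *dunzutu*, *kijabmo*).
*iza* — last vowel /a/ (a back vowel) → -a → *izaa*.
Since the last vowel of *owe* is /e/ (a front vowel), it takes -eme, giving *oweeme*.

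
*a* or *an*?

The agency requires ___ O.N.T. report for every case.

an

The indefinite article is chosen by the initial *sound* of the following word, not its spelling.
The initialism *O.N.T.* is read letter by letter; the first letter, O, is pronounced /oʊ/, which begins with a vowel sound.
So the article is *an*: The agency requires an O.N.T. report for every case.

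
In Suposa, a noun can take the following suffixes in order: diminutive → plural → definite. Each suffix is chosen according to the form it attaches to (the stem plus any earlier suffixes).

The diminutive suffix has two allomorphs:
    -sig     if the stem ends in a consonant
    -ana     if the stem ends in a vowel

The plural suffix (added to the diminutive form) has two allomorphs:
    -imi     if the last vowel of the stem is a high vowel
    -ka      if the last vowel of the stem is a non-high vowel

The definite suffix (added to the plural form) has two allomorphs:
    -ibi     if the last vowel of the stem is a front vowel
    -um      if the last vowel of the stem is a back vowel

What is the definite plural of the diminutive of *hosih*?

hosihsigimiibi

*hosih* — final sound /h/ (a consonant) → -sig → *hosihsig*.
The diminutive form *hosihsig*: last vowel = /i/, a high vowel → -imi → *hosihsigimi*.
The last vowel of the plural form *hosihsigimi* is /i/, which is a front vowel, so the definite suffix is -ibi, giving *hosihsigimiibi*.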